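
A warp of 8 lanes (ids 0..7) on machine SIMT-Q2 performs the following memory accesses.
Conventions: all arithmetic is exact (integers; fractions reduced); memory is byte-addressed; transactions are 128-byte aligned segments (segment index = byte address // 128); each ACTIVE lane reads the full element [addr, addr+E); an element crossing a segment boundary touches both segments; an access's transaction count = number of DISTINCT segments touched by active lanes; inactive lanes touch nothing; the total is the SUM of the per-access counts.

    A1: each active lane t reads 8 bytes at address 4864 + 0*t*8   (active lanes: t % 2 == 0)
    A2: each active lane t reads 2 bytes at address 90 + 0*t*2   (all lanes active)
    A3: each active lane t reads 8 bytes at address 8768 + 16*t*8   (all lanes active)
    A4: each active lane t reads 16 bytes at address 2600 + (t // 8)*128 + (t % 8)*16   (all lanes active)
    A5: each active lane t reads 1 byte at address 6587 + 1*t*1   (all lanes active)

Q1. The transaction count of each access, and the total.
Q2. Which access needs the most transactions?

A1: 1 transaction
A2: 1 transaction
A3: 8 transactions
A4: 2 transactions
A5: 1 transaction

Answer: 1,1,8,2,1; total 13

Answer: A3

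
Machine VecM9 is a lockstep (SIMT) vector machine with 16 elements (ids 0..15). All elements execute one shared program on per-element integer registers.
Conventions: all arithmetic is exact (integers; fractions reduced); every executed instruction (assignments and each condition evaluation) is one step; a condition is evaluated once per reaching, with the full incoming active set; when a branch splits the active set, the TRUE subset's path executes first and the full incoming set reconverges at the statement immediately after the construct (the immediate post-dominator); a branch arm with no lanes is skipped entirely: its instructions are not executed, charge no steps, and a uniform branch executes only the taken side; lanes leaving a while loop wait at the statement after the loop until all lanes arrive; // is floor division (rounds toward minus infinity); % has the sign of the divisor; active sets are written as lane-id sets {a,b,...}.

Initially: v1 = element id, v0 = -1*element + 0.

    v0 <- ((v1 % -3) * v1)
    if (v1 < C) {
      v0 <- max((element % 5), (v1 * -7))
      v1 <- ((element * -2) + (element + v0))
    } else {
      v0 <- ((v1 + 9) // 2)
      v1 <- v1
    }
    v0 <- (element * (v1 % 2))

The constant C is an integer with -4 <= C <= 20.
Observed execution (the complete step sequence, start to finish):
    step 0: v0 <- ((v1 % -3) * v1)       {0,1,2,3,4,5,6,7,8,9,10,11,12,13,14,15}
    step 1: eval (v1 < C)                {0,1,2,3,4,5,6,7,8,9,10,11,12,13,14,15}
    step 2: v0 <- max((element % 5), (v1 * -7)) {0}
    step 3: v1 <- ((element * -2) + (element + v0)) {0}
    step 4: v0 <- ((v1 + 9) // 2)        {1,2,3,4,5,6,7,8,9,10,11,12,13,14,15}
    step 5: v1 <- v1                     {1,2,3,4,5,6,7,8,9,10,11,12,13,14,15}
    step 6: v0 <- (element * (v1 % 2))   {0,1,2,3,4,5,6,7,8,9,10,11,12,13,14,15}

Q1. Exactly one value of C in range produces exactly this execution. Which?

Answer: C = 1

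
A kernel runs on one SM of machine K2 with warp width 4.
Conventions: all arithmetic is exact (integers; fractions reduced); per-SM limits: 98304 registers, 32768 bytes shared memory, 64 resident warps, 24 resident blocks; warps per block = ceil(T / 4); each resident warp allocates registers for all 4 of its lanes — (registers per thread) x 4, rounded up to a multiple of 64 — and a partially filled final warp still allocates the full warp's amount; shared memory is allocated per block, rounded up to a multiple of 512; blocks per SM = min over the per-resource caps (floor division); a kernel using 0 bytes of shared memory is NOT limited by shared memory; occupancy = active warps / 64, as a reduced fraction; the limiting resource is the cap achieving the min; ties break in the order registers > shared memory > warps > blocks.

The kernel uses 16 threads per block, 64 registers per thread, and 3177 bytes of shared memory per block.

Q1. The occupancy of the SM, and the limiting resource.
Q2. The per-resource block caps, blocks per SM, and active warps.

Answer: occupancy 9/16, limited by shared memory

registers: 96 blocks
shared memory: 9 blocks
warps: 16 blocks
blocks: 24 blocks

Answer: 9 blocks, 36 active warps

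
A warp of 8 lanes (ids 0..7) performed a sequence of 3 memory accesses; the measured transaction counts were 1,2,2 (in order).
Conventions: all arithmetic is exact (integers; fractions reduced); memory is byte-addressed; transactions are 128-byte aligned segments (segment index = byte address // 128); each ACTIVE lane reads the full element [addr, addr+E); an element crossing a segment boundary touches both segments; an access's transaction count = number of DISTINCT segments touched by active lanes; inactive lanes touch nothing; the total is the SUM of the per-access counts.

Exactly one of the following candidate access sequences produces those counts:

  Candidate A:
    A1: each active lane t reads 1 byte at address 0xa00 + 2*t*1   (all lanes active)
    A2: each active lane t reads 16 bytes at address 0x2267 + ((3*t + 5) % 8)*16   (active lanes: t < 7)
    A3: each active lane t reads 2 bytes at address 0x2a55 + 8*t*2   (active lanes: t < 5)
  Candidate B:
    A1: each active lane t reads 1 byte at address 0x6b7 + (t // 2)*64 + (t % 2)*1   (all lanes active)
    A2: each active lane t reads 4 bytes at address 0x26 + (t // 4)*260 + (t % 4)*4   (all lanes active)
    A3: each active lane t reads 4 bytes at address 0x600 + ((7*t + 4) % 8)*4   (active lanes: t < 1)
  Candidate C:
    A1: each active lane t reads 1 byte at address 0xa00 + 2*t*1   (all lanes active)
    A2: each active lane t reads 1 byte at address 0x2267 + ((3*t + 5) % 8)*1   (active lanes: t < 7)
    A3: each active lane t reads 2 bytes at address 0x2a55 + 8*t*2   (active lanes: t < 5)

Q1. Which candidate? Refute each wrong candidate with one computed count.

B: A1 gives 2 transactions, not 1
C: A2 gives 1 transaction, not 2
A: all counts match (1,2,2)

Answer: A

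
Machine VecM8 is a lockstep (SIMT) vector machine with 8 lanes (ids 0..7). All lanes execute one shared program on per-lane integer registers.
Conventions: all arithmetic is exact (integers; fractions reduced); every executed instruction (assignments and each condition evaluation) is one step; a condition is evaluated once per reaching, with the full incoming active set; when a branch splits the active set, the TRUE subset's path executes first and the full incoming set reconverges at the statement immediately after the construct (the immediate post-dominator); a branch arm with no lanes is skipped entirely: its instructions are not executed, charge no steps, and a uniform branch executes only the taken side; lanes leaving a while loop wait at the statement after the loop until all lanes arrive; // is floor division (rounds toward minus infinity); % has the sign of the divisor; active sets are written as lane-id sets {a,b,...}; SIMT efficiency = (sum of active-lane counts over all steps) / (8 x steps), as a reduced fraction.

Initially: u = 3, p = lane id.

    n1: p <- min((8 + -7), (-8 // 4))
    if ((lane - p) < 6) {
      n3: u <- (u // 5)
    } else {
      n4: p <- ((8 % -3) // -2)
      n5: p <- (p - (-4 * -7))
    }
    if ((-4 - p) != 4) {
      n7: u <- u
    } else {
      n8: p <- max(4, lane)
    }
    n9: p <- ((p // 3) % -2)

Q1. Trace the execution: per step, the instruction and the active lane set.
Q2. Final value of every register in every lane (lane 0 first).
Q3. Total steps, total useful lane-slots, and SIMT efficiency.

step 0: p <- min((8 + -7), (-8 // 4)) {0,1,2,3,4,5,6,7}
step 1: eval ((lane - p) < 6)        {0,1,2,3,4,5,6,7}
step 2: u <- (u // 5)                {0,1,2,3}
step 3: p <- ((8 % -3) // -2)        {4,5,6,7}
step 4: p <- (p - (-4 * -7))         {4,5,6,7}
step 5: eval ((-4 - p) != 4)         {0,1,2,3,4,5,6,7}
step 6: u <- u                       {0,1,2,3,4,5,6,7}
step 7: p <- ((p // 3) % -2)         {0,1,2,3,4,5,6,7}

Answer: 8 steps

u: 0,0,0,0,3,3,3,3
p: -1,-1,-1,-1,0,0,0,0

steps = 8; useful = 52; efficiency = 52/64 = 13/16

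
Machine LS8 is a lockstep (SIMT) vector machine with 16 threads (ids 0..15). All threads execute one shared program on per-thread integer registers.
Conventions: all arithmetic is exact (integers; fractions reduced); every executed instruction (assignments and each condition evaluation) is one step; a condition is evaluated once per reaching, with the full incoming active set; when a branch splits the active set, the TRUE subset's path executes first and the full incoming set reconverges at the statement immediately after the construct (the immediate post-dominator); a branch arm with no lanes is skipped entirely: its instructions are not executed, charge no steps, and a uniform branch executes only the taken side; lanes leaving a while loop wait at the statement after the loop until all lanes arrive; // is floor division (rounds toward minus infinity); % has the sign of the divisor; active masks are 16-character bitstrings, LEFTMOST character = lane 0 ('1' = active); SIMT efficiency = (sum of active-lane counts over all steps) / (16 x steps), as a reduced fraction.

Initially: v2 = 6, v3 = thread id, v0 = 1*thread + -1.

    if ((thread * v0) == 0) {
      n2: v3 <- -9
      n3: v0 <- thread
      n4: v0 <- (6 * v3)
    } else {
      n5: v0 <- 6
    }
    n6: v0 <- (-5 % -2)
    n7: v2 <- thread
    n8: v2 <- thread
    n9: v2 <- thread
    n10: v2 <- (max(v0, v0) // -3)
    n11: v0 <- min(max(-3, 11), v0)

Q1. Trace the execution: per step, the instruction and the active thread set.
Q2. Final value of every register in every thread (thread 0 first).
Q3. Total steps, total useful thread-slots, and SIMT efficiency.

step 0: eval ((thread * v0) == 0)    1111111111111111
step 1: v3 <- -9                     1100000000000000
step 2: v0 <- thread                 1100000000000000
step 3: v0 <- (6 * v3)               1100000000000000
step 4: v0 <- 6                      0011111111111111
step 5: v0 <- (-5 % -2)              1111111111111111
step 6: v2 <- thread                 1111111111111111
step 7: v2 <- thread                 1111111111111111
step 8: v2 <- thread                 1111111111111111
step 9: v2 <- (max(v0, v0) // -3)    1111111111111111
step 10: v0 <- min(max(-3, 11), v0)   1111111111111111

Answer: 11 steps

v2: 0,0,0,0,0,0,0,0,0,0,0,0,0,0,0,0
v3: -9,-9,2,3,4,5,6,7,8,9,10,11,12,13,14,15
v0: -1,-1,-1,-1,-1,-1,-1,-1,-1,-1,-1,-1,-1,-1,-1,-1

steps = 11; useful = 132; efficiency = 132/176 = 3/4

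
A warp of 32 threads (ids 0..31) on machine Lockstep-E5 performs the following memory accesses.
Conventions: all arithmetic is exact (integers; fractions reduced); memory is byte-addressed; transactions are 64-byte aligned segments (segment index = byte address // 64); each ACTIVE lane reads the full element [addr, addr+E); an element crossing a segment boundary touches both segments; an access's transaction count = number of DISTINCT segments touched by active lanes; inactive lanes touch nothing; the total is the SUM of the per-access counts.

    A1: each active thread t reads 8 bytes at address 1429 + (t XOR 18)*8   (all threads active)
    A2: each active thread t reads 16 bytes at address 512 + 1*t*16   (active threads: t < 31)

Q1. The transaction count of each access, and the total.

A1: 5 transactions
A2: 8 transactions

Answer: 5,8; total 13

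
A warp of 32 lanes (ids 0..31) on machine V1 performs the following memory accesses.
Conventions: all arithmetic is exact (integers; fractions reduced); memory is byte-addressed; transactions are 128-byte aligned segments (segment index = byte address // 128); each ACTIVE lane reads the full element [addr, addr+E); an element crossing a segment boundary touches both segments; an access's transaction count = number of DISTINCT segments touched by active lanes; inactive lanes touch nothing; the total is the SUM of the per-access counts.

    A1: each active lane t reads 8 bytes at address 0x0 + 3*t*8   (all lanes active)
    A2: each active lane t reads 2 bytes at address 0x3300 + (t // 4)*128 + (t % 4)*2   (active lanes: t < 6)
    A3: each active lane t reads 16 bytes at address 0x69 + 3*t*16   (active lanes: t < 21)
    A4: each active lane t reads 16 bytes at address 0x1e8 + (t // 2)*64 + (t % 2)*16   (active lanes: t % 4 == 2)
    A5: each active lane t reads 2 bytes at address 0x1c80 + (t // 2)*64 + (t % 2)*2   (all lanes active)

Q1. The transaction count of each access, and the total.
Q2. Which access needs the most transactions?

A1: 6 transactions
A2: 2 transactions
A3: 9 transactions
A4: 8 transactions
A5: 8 transactions

Answer: 6,2,9,8,8; total 33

Answer: A3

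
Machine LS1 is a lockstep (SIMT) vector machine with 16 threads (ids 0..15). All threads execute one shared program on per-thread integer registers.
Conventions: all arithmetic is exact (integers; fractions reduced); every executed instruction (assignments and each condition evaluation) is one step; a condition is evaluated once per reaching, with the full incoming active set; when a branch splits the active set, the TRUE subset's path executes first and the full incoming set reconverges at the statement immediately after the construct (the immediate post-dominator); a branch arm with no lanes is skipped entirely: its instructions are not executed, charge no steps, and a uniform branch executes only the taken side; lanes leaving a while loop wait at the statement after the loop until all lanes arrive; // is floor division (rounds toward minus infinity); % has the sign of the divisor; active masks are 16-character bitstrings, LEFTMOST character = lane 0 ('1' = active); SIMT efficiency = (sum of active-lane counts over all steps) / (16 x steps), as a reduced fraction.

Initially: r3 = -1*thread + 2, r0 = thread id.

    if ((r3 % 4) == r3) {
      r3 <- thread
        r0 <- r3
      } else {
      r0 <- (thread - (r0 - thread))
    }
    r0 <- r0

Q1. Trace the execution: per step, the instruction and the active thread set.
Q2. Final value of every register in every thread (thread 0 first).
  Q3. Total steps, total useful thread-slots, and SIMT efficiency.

step 0: eval ((r3 % 4) == r3)        1111111111111111
step 1: r3 <- thread                 1110000000000000
step 2: r0 <- r3                     1110000000000000
step 3: r0 <- (thread - (r0 - thread)) 0001111111111111
step 4: r0 <- r0                     1111111111111111

Answer: 5 steps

r3: 0,1,2,-1,-2,-3,-4,-5,-6,-7,-8,-9,-10,-11,-12,-13
r0: 0,1,2,3,4,5,6,7,8,9,10,11,12,13,14,15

steps = 5; useful = 51; efficiency = 51/80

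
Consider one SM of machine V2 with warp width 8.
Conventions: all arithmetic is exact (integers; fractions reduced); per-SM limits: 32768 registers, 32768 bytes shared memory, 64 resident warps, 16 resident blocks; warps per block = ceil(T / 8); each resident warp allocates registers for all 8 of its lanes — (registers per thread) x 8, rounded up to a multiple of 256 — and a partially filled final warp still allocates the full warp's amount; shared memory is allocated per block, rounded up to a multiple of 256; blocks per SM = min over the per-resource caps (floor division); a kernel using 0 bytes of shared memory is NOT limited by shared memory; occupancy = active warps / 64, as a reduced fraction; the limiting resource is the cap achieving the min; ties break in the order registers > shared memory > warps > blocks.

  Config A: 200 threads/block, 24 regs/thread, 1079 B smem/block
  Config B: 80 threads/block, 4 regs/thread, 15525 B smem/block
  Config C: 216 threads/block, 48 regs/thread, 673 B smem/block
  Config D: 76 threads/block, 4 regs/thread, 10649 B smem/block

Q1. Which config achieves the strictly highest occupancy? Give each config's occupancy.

occupancies: A 25/32, B 5/16, C 27/32, D 15/32

Answer: C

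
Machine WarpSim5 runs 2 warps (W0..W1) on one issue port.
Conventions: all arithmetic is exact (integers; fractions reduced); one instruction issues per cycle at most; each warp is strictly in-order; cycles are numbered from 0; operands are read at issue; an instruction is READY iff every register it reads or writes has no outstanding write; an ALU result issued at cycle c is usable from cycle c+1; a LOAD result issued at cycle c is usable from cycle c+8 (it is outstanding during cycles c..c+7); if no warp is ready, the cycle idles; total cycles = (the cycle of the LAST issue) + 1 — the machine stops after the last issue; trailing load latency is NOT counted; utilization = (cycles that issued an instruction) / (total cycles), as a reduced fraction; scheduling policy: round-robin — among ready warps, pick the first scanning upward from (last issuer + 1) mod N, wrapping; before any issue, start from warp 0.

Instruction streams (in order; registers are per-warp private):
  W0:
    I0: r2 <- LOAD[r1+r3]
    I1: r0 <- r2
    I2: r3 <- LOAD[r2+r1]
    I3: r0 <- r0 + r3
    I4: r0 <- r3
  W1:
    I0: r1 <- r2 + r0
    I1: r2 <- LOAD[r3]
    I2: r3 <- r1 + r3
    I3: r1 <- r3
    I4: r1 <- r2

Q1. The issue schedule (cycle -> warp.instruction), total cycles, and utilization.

cycle 0: W0.I0
cycle 1: W1.I0
cycle 2: W1.I1
cycle 3: W1.I2
cycle 4: W1.I3
cycle 5: idle
cycle 6: idle
cycle 7: idle
cycle 8: W0.I1
cycle 9: W0.I2
cycle 10: W1.I4
cycle 11: idle
cycle 12: idle
cycle 13: idle
cycle 14: idle
cycle 15: idle
cycle 16: idle
cycle 17: W0.I3
cycle 18: W0.I4

Answer: 19 cycles, utilization 10/19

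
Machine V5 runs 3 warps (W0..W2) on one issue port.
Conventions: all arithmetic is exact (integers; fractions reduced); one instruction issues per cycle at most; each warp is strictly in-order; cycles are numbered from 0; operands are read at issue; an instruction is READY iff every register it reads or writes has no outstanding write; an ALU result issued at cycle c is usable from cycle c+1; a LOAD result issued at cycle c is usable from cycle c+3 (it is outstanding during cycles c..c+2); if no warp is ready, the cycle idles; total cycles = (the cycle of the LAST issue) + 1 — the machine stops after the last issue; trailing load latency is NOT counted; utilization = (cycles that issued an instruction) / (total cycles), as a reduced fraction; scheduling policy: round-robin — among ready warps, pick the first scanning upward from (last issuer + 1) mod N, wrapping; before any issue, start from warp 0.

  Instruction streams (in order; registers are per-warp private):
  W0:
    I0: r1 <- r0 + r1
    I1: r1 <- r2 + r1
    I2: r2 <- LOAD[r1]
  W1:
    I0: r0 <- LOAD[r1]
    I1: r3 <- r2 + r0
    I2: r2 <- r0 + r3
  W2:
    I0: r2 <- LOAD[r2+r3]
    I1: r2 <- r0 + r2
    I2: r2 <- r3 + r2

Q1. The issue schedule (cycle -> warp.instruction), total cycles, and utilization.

cycle 0: W0.I0
cycle 1: W1.I0
cycle 2: W2.I0
cycle 3: W0.I1
cycle 4: W1.I1
cycle 5: W2.I1
cycle 6: W0.I2
cycle 7: W1.I2
cycle 8: W2.I2

Answer: 9 cycles, utilization 1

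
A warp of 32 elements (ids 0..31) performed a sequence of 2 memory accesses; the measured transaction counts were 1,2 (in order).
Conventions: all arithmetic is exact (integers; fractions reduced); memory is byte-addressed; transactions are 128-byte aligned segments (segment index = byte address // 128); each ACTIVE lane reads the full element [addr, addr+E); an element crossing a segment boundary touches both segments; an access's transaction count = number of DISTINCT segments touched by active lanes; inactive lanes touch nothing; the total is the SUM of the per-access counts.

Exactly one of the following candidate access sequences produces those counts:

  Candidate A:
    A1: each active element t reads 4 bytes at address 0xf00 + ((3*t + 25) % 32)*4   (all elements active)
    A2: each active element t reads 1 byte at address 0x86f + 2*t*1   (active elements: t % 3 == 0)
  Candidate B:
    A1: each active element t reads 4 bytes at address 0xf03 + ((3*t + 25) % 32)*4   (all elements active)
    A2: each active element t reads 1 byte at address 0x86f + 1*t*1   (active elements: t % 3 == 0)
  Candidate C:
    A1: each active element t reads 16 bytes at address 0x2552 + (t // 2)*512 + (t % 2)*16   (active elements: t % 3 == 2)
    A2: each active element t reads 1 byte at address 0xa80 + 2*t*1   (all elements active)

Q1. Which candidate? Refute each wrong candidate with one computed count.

B: A1 gives 2 transactions, not 1
C: A1 gives 10 transactions, not 1
A: all counts match (1,2)

Answer: A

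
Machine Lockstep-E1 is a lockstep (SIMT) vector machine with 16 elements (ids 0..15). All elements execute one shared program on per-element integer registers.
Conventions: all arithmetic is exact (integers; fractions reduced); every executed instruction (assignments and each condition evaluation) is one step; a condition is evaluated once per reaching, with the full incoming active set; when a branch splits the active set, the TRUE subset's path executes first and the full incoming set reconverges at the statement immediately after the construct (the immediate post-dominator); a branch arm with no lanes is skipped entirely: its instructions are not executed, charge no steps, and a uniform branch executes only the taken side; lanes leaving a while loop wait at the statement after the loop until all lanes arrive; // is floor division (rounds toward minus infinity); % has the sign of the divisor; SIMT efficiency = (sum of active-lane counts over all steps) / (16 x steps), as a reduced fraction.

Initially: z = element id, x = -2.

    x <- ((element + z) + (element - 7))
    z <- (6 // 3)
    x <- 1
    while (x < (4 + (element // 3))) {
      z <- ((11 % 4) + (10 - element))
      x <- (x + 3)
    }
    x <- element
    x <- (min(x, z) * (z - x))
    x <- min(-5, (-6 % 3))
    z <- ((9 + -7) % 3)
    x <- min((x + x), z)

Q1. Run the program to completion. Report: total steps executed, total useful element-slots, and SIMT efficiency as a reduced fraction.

Answer: 18 steps, 243 useful, 27/32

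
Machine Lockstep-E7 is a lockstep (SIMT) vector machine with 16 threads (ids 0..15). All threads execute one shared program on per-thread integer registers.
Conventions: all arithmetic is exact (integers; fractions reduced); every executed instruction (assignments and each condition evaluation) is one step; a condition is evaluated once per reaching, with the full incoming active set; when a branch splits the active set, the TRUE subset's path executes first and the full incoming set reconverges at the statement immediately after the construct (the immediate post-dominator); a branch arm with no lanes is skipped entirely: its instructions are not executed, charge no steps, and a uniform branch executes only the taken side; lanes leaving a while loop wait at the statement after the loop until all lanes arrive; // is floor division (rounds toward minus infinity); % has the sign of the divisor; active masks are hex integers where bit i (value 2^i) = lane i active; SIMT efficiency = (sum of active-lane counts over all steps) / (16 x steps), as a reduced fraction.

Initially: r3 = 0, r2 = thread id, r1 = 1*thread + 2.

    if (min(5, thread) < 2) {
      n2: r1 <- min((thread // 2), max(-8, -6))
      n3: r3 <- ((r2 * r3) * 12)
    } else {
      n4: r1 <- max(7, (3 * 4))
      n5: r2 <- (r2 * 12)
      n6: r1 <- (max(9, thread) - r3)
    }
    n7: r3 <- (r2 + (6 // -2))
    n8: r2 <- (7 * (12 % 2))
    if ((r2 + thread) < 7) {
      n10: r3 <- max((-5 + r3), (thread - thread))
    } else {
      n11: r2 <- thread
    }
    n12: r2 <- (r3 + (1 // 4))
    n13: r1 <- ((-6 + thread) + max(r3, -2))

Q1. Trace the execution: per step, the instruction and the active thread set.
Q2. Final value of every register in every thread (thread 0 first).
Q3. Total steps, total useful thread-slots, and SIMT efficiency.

step 0: eval (min(5, thread) < 2)    0xffff
step 1: r1 <- min((thread // 2), max(-8, -6)) 0x0003
step 2: r3 <- ((r2 * r3) * 12)       0x0003
step 3: r1 <- max(7, (3 * 4))        0xfffc
step 4: r2 <- (r2 * 12)              0xfffc
step 5: r1 <- (max(9, thread) - r3)  0xfffc
step 6: r3 <- (r2 + (6 // -2))       0xffff
step 7: r2 <- (7 * (12 % 2))         0xffff
step 8: eval ((r2 + thread) < 7)     0xffff
step 9: r3 <- max((-5 + r3), (thread - thread)) 0x007f
step 10: r2 <- thread                 0xff80
step 11: r2 <- (r3 + (1 // 4))        0xffff
step 12: r1 <- ((-6 + thread) + max(r3, -2)) 0xffff

Answer: 13 steps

r3: 0,0,16,28,40,52,64,81,93,105,117,129,141,153,165,177
r2: 0,0,16,28,40,52,64,81,93,105,117,129,141,153,165,177
r1: -6,-5,12,25,38,51,64,82,95,108,121,134,147,160,173,186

steps = 13; useful = 158; efficiency = 158/208 = 79/104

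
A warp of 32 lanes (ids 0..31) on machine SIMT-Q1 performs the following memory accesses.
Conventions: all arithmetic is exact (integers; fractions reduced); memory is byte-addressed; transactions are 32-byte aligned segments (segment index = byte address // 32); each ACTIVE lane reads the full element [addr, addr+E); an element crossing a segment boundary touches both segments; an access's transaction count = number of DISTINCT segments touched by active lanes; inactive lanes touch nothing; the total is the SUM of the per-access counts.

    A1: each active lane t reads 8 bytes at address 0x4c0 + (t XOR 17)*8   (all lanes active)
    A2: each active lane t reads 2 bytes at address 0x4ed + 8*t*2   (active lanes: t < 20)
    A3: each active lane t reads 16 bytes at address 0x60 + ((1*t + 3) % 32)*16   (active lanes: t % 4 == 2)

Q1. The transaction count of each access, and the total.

A1: 8 transactions
A2: 10 transactions
A3: 8 transactions

Answer: 8,10,8; total 26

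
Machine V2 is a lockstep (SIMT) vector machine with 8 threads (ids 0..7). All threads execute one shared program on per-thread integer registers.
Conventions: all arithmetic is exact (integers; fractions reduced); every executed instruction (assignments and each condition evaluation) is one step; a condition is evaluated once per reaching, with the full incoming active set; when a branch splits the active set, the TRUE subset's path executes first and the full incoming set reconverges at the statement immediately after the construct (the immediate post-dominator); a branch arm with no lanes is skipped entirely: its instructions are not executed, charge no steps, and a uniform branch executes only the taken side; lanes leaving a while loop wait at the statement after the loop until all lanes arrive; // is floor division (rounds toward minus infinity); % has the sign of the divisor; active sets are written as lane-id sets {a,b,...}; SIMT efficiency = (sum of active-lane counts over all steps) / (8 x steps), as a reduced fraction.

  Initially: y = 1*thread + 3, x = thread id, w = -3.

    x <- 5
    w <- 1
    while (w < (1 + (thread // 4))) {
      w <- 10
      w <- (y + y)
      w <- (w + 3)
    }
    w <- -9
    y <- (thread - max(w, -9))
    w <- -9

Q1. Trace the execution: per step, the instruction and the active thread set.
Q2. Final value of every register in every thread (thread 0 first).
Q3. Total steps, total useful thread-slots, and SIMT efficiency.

step 0: x <- 5                       {0,1,2,3,4,5,6,7}
step 1: w <- 1                       {0,1,2,3,4,5,6,7}
step 2: eval (w < (1 + (thread // 4))) {0,1,2,3,4,5,6,7}
step 3: w <- 10                      {4,5,6,7}
step 4: w <- (y + y)                 {4,5,6,7}
step 5: w <- (w + 3)                 {4,5,6,7}
step 6: eval (w < (1 + (thread // 4))) {4,5,6,7}
step 7: w <- -9                      {0,1,2,3,4,5,6,7}
step 8: y <- (thread - max(w, -9))   {0,1,2,3,4,5,6,7}
step 9: w <- -9                      {0,1,2,3,4,5,6,7}

Answer: 10 steps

y: 9,10,11,12,13,14,15,16
x: 5,5,5,5,5,5,5,5
w: -9,-9,-9,-9,-9,-9,-9,-9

steps = 10; useful = 64; efficiency = 64/80 = 4/5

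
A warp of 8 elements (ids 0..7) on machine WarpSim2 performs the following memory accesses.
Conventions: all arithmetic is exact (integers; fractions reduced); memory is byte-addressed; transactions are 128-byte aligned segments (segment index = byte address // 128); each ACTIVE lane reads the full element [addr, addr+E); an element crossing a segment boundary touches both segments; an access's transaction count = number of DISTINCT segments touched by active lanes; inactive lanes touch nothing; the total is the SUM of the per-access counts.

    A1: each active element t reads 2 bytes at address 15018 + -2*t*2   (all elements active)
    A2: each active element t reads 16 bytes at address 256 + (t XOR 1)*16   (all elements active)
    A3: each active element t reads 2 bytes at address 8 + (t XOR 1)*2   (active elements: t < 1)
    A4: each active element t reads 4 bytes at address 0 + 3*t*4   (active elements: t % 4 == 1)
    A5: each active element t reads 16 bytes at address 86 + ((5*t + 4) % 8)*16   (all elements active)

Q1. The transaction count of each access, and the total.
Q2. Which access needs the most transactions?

A1: 1 transaction
A2: 1 transaction
A3: 1 transaction
A4: 1 transaction
A5: 2 transactions

Answer: 1,1,1,1,2; total 6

Answer: A5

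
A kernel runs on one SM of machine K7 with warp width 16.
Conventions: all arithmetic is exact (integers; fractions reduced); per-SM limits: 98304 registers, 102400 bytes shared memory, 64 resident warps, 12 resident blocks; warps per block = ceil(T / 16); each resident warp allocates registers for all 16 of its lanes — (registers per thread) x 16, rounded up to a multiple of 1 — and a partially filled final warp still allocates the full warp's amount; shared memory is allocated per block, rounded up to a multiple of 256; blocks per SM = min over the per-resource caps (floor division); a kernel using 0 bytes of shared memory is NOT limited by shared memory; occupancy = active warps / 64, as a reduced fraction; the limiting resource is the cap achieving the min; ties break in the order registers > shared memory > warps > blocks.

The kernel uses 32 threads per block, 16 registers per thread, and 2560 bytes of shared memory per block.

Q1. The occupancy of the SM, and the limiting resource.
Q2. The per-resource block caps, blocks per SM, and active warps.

Answer: occupancy 3/8, limited by blocks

registers: 192 blocks
shared memory: 40 blocks
warps: 32 blocks
blocks: 12 blocks

Answer: 12 blocks, 24 active warps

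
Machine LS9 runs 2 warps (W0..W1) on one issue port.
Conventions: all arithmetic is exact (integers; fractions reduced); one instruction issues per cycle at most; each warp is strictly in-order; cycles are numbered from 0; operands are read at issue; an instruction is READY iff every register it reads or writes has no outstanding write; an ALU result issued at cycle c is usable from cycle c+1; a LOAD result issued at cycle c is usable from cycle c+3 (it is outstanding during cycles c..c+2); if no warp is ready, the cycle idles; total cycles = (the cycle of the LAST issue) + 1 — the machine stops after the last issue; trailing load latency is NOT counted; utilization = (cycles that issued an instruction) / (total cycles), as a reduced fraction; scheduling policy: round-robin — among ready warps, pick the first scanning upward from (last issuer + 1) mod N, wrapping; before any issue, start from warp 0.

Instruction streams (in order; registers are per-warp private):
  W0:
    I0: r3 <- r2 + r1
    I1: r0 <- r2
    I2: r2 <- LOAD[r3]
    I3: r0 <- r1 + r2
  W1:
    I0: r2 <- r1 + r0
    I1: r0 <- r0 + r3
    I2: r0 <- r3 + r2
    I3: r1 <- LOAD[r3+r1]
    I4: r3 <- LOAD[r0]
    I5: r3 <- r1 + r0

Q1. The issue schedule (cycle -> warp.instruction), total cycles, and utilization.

cycle 0: W0.I0
cycle 1: W1.I0
cycle 2: W0.I1
cycle 3: W1.I1
cycle 4: W0.I2
cycle 5: W1.I2
cycle 6: W1.I3
cycle 7: W0.I3
cycle 8: W1.I4
cycle 9: idle
cycle 10: idle
cycle 11: W1.I5

Answer: 12 cycles, utilization 5/6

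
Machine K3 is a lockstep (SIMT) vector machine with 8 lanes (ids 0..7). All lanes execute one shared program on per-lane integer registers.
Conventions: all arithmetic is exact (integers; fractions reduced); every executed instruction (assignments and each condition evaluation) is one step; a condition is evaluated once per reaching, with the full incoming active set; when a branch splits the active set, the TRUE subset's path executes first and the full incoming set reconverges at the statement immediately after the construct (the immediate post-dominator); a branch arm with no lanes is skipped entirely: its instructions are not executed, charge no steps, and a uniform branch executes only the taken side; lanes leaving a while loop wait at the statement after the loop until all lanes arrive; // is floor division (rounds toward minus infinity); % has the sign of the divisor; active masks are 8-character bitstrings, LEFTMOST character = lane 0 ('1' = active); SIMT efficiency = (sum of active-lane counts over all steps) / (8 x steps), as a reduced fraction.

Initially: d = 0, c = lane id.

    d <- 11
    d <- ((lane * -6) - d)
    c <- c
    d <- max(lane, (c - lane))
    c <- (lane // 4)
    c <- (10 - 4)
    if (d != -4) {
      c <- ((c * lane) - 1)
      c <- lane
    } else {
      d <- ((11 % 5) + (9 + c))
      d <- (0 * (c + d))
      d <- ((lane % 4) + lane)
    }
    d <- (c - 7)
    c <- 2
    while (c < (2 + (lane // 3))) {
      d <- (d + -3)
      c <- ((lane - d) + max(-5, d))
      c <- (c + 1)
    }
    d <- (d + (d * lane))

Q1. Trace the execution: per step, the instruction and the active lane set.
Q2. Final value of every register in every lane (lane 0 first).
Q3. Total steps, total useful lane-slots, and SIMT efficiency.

step 0: d <- 11                      11111111
step 1: d <- ((lane * -6) - d)       11111111
step 2: c <- c                       11111111
step 3: d <- max(lane, (c - lane))   11111111
step 4: c <- (lane // 4)             11111111
step 5: c <- (10 - 4)                11111111
step 6: eval (d != -4)               11111111
step 7: c <- ((c * lane) - 1)        11111111
step 8: c <- lane                    11111111
step 9: d <- (c - 7)                 11111111
step 10: c <- 2                       11111111
step 11: eval (c < (2 + (lane // 3))) 11111111
step 12: d <- (d + -3)                00011111
step 13: c <- ((lane - d) + max(-5, d)) 00011111
step 14: c <- (c + 1)                 00011111
step 15: eval (c < (2 + (lane // 3))) 00011111
step 16: d <- (d + (d * lane))        11111111

Answer: 17 steps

d: -7,-12,-15,-28,-30,-30,-28,-24
c: 2,2,2,6,6,6,7,8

steps = 17; useful = 124; efficiency = 124/136 = 31/34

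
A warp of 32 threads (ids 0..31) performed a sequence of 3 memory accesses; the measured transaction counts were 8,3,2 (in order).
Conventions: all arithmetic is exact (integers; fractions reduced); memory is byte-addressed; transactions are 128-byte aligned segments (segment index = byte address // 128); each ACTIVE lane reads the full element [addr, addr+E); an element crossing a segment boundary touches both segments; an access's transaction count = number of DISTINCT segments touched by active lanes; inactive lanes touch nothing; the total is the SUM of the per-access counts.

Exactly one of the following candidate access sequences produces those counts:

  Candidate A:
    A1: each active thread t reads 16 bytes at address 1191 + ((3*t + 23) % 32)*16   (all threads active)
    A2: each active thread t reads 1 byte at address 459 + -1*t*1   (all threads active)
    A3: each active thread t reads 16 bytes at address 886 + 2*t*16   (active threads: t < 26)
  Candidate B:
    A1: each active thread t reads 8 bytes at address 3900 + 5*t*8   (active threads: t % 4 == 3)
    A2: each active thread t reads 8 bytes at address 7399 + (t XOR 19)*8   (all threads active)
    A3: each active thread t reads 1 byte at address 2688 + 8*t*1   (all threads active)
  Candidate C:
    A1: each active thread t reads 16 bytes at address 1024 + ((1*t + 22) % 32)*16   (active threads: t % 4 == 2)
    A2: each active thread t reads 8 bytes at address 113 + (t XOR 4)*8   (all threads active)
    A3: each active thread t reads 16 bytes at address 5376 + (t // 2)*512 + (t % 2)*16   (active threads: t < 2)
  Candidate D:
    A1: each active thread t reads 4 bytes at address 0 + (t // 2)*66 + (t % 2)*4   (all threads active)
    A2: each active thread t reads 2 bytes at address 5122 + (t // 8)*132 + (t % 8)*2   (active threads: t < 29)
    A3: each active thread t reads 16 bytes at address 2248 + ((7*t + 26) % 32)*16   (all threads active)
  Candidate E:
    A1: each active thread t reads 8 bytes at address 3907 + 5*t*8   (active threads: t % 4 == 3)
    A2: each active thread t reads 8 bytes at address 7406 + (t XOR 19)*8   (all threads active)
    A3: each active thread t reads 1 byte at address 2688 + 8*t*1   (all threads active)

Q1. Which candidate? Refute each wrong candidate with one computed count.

A: A1 gives 5 transactions, not 8
C: A1 gives 4 transactions, not 8
D: A2 gives 4 transactions, not 3
E: A1 gives 10 transactions, not 8
B: all counts match (8,3,2)

Answer: B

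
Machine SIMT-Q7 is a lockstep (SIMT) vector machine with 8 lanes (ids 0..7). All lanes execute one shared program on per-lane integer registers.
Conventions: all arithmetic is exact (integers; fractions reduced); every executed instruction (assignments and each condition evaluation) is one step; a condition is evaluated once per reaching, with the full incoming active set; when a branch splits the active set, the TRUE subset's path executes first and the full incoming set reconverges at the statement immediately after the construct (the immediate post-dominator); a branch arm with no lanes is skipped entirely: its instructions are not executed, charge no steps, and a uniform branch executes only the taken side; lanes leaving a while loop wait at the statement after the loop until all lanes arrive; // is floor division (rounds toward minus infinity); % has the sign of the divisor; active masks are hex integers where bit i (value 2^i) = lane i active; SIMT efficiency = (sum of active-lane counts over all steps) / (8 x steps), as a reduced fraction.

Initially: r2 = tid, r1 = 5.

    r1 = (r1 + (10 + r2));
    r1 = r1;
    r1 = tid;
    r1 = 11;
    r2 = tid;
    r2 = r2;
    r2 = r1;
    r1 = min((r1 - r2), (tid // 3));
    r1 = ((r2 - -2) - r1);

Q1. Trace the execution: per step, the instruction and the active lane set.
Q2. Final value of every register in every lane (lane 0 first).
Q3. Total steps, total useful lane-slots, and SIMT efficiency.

step 0: r1 <- (r1 + (10 + r2))       0xff
step 1: r1 <- r1                     0xff
step 2: r1 <- tid                    0xff
step 3: r1 <- 11                     0xff
step 4: r2 <- tid                    0xff
step 5: r2 <- r2                     0xff
step 6: r2 <- r1                     0xff
step 7: r1 <- min((r1 - r2), (tid // 3)) 0xff
step 8: r1 <- ((r2 - -2) - r1)       0xff

Answer: 9 steps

r2: 11,11,11,11,11,11,11,11
r1: 13,13,13,13,13,13,13,13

steps = 9; useful = 72; efficiency = 72/72 = 1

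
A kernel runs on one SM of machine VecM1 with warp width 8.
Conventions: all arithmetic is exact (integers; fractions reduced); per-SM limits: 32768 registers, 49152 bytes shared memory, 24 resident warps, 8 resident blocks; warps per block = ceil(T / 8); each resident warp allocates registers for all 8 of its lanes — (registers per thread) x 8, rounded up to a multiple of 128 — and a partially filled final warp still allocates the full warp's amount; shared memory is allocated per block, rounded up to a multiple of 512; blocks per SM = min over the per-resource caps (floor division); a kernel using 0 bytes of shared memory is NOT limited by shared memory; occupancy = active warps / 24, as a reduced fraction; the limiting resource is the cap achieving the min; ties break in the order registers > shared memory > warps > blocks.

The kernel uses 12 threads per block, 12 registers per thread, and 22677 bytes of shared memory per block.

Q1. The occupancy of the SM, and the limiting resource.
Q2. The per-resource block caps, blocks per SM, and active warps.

Answer: occupancy 1/6, limited by shared memory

registers: 128 blocks
shared memory: 2 blocks
warps: 12 blocks
blocks: 8 blocks

Answer: 2 blocks, 4 active warps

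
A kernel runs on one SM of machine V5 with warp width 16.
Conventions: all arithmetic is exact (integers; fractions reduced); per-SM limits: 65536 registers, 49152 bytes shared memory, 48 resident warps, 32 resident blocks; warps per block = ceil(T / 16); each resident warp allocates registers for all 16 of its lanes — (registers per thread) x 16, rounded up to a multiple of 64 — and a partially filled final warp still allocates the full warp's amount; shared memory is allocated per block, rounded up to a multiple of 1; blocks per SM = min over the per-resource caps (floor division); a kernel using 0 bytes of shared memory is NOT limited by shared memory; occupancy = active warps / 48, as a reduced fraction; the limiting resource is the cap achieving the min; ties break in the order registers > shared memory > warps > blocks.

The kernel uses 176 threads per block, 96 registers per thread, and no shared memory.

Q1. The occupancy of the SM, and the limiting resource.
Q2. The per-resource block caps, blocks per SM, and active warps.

Answer: occupancy 11/16, limited by registers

registers: 3 blocks
shared memory: no limit (kernel uses none)
warps: 4 blocks
blocks: 32 blocks

Answer: 3 blocks, 33 active warps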